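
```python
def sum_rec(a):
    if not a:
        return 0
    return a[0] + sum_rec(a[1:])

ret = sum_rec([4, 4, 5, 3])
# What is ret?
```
Call trace:
sum_rec(a=[4, 4, 5, 3])
  sum_rec(a=[4, 5, 3])
    sum_rec(a=[5, 3])
      sum_rec(a=[3])
        sum_rec(a=[])
        -> return 0
      -> return 3
    -> return 8
  -> return 12
-> return 16

Final answer: 16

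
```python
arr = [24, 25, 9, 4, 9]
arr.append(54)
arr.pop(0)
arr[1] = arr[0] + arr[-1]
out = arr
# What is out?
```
Trace:
  arr=[24, 25, 9, 4, 9]
  arr=[24, 25, 9, 4, 9, 54]
  arr=[25, 9, 4, 9, 54]
  arr=[25, 79, 4, 9, 54]
  arr=[25, 79, 4, 9, 54], out=[25, 79, 4, 9, 54]

Final answer: [25, 79, 4, 9, 54]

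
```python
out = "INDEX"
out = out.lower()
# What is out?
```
Trace:
  out='INDEX'
  out='index'

Final answer: 'index'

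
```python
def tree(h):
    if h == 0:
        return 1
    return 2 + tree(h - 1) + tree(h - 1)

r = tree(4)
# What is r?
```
Call trace (a repeated sub-call is expanded the first time; later identical calls just restate its return value):
tree(h=4)
  tree(h=3)
    tree(h=2)
      tree(h=1)
        tree(h=0)
        -> return 1
        tree(h=0)
        -> return 1
      -> return 4
      tree(h=1) -> return 4  (same call as traced above)
    -> return 10
    tree(h=2) -> return 10  (same call as traced above)
  -> return 22
  tree(h=3) -> return 22  (same call as traced above)
-> return 46

Final answer: 46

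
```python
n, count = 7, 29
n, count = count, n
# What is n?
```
Trace:
  n=7, count=29
  n=29, count=7

Final answer: 29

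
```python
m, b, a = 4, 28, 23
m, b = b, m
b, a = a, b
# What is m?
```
Trace:
  m=4, b=28, a=23
  m=28, b=4, a=23
  m=28, b=23, a=4

Final answer: 28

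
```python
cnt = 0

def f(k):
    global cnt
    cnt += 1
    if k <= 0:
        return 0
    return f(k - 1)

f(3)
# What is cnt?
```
Call trace:
f(k=3)
  f(k=2)
    f(k=1)
      f(k=0)
      -> return 0
    -> return 0
  -> return 0
-> return 0

cnt is incremented once per call. f is entered once for each k = 3, 2, 1, 0 (the k <= 0 call returns without recursing), i.e. 3 + 1 calls.
cnt = 4

Final answer: 4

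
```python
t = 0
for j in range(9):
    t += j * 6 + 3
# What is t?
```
Trace:
  t=0
  t=3, j=0
  t=12, j=1
  t=27, j=2
  t=48, j=3
  t=75, j=4
  t=108, j=5
  t=147, j=6
  t=192, j=7
  t=243, j=8

Final answer: 243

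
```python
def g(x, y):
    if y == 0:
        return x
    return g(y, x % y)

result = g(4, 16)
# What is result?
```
Call trace:
g(x=4, y=16)
  g(x=16, y=4)
    g(x=4, y=0)
    -> return 4
  -> return 4
-> return 4

Final answer: 4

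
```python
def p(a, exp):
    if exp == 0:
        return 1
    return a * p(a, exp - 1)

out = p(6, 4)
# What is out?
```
Call trace:
p(a=6, exp=4)
  p(a=6, exp=3)
    p(a=6, exp=2)
      p(a=6, exp=1)
        p(a=6, exp=0)
        -> return 1
      -> return 6
    -> return 36
  -> return 216
-> return 1296

Final answer: 1296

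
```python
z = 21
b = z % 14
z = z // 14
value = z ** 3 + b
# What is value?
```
Trace:
  z=21
  z=21, b=7
  z=1, b=7
  z=1, b=7, value=8

Final answer: 8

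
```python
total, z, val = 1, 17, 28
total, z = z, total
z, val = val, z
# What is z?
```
Trace:
  total=1, z=17, val=28
  total=17, z=1, val=28
  total=17, z=28, val=1

Final answer: 28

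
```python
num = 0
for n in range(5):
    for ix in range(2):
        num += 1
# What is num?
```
Trace:
  num=0
  num=1, n=0, ix=0
  num=2, n=0, ix=1
  num=3, n=1, ix=0
  num=4, n=1, ix=1
  num=5, n=2, ix=0
  num=6, n=2, ix=1
  num=7, n=3, ix=0
  num=8, n=3, ix=1
  num=9, n=4, ix=0
  num=10, n=4, ix=1

Final answer: 10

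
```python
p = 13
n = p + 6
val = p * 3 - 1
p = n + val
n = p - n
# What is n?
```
Trace:
  p=13
  p=13, n=19
  p=13, n=19, val=38
  p=57, n=19, val=38
  p=57, n=38, val=38

Final answer: 38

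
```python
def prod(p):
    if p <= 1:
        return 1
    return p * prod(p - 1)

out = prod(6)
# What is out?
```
Call trace:
prod(p=6)
  prod(p=5)
    prod(p=4)
      prod(p=3)
        prod(p=2)
          prod(p=1)
          -> return 1
        -> return 2
      -> return 6
    -> return 24
  -> return 120
-> return 720

Final answer: 720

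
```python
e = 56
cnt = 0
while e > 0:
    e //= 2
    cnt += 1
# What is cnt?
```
Trace:
  e=56
  e=56, cnt=0
  e=28, cnt=1
  e=14, cnt=2
  e=7, cnt=3
  e=3, cnt=4
  e=1, cnt=5
  e=0, cnt=6

Final answer: 6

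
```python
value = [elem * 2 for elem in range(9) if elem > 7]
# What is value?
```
Trace:
  elem=0
  elem=1
  elem=2
  elem=3
  elem=4
  elem=5
  elem=6
  elem=7
  elem=8
  value=[16]

Final answer: [16]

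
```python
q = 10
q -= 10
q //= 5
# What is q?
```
Trace:
  q=10
  q=0
  q=0

Final answer: 0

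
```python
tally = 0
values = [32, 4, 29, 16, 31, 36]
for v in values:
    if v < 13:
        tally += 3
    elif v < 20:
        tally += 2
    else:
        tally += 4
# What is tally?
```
Trace:
  tally=0
  tally=4, v=32
  tally=7, v=4
  tally=11, v=29
  tally=13, v=16
  tally=17, v=31
  tally=21, v=36

Final answer: 21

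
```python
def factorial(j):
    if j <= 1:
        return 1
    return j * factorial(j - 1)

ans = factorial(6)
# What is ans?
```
Call trace:
factorial(j=6)
  factorial(j=5)
    factorial(j=4)
      factorial(j=3)
        factorial(j=2)
          factorial(j=1)
          -> return 1
        -> return 2
      -> return 6
    -> return 24
  -> return 120
-> return 720

Final answer: 720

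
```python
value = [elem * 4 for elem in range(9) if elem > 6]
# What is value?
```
Trace:
  elem=0
  elem=1
  elem=2
  elem=3
  elem=4
  elem=5
  elem=6
  elem=7
  elem=8
  value=[28, 32]

Final answer: [28, 32]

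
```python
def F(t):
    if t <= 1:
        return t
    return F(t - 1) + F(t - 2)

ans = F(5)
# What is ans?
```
Call trace (a repeated sub-call is expanded the first time; later identical calls just restate its return value):
F(t=5)
  F(t=4)
    F(t=3)
      F(t=2)
        F(t=1)
        -> return 1
        F(t=0)
        -> return 0
      -> return 1
      F(t=1)
      -> return 1
    -> return 2
    F(t=2) -> return 1  (same call as traced above)
  -> return 3
  F(t=3) -> return 2  (same call as traced above)
-> return 5

Final answer: 5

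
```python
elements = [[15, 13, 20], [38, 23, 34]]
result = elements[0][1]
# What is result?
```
Trace:
  elements=[[15, 13, 20], [38, 23, 34]]
  elements=[[15, 13, 20], [38, 23, 34]], result=13

Final answer: 13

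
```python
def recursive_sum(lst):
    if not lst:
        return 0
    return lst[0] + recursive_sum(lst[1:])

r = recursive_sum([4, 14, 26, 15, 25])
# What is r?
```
Call trace:
recursive_sum(lst=[4, 14, 26, 15, 25])
  recursive_sum(lst=[14, 26, 15, 25])
    recursive_sum(lst=[26, 15, 25])
      recursive_sum(lst=[15, 25])
        recursive_sum(lst=[25])
          recursive_sum(lst=[])
          -> return 0
        -> return 25
      -> return 40
    -> return 66
  -> return 80
-> return 84

Final answer: 84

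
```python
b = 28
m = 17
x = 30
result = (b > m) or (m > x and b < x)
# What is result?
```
Trace:
  b=28
  b=28, m=17
  b=28, m=17, x=30
  b=28, m=17, x=30, result=True

Final answer: True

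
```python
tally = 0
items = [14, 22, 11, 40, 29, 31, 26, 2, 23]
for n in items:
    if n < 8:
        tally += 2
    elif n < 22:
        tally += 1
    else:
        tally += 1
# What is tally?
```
Trace:
  tally=0
  tally=1, n=14
  tally=2, n=22
  tally=3, n=11
  tally=4, n=40
  tally=5, n=29
  tally=6, n=31
  tally=7, n=26
  tally=9, n=2
  tally=10, n=23

Final answer: 10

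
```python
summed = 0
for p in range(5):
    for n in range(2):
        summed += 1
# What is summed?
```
Trace:
  summed=0
  summed=1, p=0, n=0
  summed=2, p=0, n=1
  summed=3, p=1, n=0
  summed=4, p=1, n=1
  summed=5, p=2, n=0
  summed=6, p=2, n=1
  summed=7, p=3, n=0
  summed=8, p=3, n=1
  summed=9, p=4, n=0
  summed=10, p=4, n=1

Final answer: 10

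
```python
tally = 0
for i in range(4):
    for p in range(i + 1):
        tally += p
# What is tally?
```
Trace:
  tally=0
  tally=0, i=0, p=0
  tally=0, i=1, p=0
  tally=1, i=1, p=1
  tally=1, i=2, p=0
  tally=2, i=2, p=1
  tally=4, i=2, p=2
  tally=4, i=3, p=0
  tally=5, i=3, p=1
  tally=7, i=3, p=2
  tally=10, i=3, p=3

Final answer: 10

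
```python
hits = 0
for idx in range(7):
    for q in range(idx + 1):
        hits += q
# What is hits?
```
Trace:
  hits=0
  hits=0, idx=0, q=0
  hits=0, idx=1, q=0
  hits=1, idx=1, q=1
  hits=1, idx=2, q=0
  hits=2, idx=2, q=1
  hits=4, idx=2, q=2
  hits=4, idx=3, q=0
  hits=5, idx=3, q=1
  hits=7, idx=3, q=2
  hits=10, idx=3, q=3
  hits=10, idx=4, q=0
  hits=11, idx=4, q=1
  hits=13, idx=4, q=2
  hits=16, idx=4, q=3
  hits=20, idx=4, q=4
  hits=20, idx=5, q=0
  hits=21, idx=5, q=1
  hits=23, idx=5, q=2
  hits=26, idx=5, q=3
  hits=30, idx=5, q=4
  hits=35, idx=5, q=5
  hits=35, idx=6, q=0
  hits=36, idx=6, q=1
  hits=38, idx=6, q=2
  hits=41, idx=6, q=3
  hits=45, idx=6, q=4
  hits=50, idx=6, q=5
  hits=56, idx=6, q=6

Final answer: 56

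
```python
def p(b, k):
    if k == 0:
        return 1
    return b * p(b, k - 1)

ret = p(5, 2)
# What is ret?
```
Call trace:
p(b=5, k=2)
  p(b=5, k=1)
    p(b=5, k=0)
    -> return 1
  -> return 5
-> return 25

Final answer: 25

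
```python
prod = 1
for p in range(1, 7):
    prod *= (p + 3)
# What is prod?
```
Trace:
  prod=1
  prod=4, p=1
  prod=20, p=2
  prod=120, p=3
  prod=840, p=4
  prod=6720, p=5
  prod=60480, p=6

Final answer: 60480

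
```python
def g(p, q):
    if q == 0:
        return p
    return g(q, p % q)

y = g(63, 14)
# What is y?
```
Call trace:
g(p=63, q=14)
  g(p=14, q=7)
    g(p=7, q=0)
    -> return 7
  -> return 7
-> return 7

Final answer: 7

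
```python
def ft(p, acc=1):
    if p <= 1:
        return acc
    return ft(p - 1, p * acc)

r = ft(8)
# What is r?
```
Call trace:
ft(p=8, acc=1)
  ft(p=7, acc=8)
    ft(p=6, acc=56)
      ft(p=5, acc=336)
        ft(p=4, acc=1680)
          ft(p=3, acc=6720)
            ft(p=2, acc=20160)
              ft(p=1, acc=40320)
              -> return 40320
            -> return 40320
          -> return 40320
        -> return 40320
      -> return 40320
    -> return 40320
  -> return 40320
-> return 40320

Final answer: 40320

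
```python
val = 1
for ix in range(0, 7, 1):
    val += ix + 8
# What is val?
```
Trace:
  val=1
  val=9, ix=0
  val=18, ix=1
  val=28, ix=2
  val=39, ix=3
  val=51, ix=4
  val=64, ix=5
  val=78, ix=6

Final answer: 78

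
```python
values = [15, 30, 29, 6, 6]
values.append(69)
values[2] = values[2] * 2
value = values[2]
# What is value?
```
Trace:
  values=[15, 30, 29, 6, 6]
  values=[15, 30, 29, 6, 6, 69]
  values=[15, 30, 58, 6, 6, 69]
  values=[15, 30, 58, 6, 6, 69], value=58

Final answer: 58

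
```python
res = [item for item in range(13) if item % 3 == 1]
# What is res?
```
Trace:
  item=0
  item=1
  item=2
  item=3
  item=4
  item=5
  item=6
  item=7
  item=8
  item=9
  item=10
  item=11
  item=12
  res=[1, 4, 7, 10]

Final answer: [1, 4, 7, 10]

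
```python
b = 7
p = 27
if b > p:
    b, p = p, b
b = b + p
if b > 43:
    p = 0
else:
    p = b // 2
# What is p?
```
Trace:
  b=7
  b=7, p=27
  b=7, p=27
  b=34, p=27
  b=34, p=17

Final answer: 17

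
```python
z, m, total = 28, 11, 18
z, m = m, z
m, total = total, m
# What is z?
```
Trace:
  z=28, m=11, total=18
  z=11, m=28, total=18
  z=11, m=18, total=28

Final answer: 11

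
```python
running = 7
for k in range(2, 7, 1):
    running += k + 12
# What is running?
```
Trace:
  running=7
  running=21, k=2
  running=36, k=3
  running=52, k=4
  running=69, k=5
  running=87, k=6

Final answer: 87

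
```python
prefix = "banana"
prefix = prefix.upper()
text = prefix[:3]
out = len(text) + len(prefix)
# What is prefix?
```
Trace:
  prefix='banana'
  prefix='BANANA'
  prefix='BANANA', text='BAN'
  prefix='BANANA', text='BAN', out=9

Final answer: 'BANANA'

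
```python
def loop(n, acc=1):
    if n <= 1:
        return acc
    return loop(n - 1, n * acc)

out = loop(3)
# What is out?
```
Call trace:
loop(n=3, acc=1)
  loop(n=2, acc=3)
    loop(n=1, acc=6)
    -> return 6
  -> return 6
-> return 6

Final answer: 6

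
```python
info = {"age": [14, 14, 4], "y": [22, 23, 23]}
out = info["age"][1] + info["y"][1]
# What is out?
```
Trace:
  info={'age': [14, 14, 4], 'y': [22, 23, 23]}
  info={'age': [14, 14, 4], 'y': [22, 23, 23]}, out=37

Final answer: 37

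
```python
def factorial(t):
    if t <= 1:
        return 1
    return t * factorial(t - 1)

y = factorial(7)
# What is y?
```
Call trace:
factorial(t=7)
  factorial(t=6)
    factorial(t=5)
      factorial(t=4)
        factorial(t=3)
          factorial(t=2)
            factorial(t=1)
            -> return 1
          -> return 2
        -> return 6
      -> return 24
    -> return 120
  -> return 720
-> return 5040

Final answer: 5040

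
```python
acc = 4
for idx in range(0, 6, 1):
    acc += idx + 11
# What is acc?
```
Trace:
  acc=4
  acc=15, idx=0
  acc=27, idx=1
  acc=40, idx=2
  acc=54, idx=3
  acc=69, idx=4
  acc=85, idx=5

Final answer: 85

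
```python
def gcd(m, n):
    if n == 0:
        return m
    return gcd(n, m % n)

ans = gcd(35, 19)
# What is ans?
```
Call trace:
gcd(m=35, n=19)
  gcd(m=19, n=16)
    gcd(m=16, n=3)
      gcd(m=3, n=1)
        gcd(m=1, n=0)
        -> return 1
      -> return 1
    -> return 1
  -> return 1
-> return 1

Final answer: 1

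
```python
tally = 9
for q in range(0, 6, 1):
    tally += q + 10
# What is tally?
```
Trace:
  tally=9
  tally=19, q=0
  tally=30, q=1
  tally=42, q=2
  tally=55, q=3
  tally=69, q=4
  tally=84, q=5

Final answer: 84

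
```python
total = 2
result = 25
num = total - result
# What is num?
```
Trace:
  total=2
  total=2, result=25
  total=2, result=25, num=-23

Final answer: -23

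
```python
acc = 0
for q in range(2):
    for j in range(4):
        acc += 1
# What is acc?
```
Trace:
  acc=0
  acc=1, q=0, j=0
  acc=2, q=0, j=1
  acc=3, q=0, j=2
  acc=4, q=0, j=3
  acc=5, q=1, j=0
  acc=6, q=1, j=1
  acc=7, q=1, j=2
  acc=8, q=1, j=3

Final answer: 8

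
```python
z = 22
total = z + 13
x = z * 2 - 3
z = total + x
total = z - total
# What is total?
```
Trace:
  z=22
  z=22, total=35
  z=22, total=35, x=41
  z=76, total=35, x=41
  z=76, total=41, x=41

Final answer: 41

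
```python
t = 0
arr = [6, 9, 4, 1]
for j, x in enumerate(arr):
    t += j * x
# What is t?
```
Trace:
  t=0
  t=0, j=0, x=6
  t=9, j=1, x=9
  t=17, j=2, x=4
  t=20, j=3, x=1

Final answer: 20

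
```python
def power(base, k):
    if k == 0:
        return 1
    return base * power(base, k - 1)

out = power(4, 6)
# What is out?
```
Call trace:
power(base=4, k=6)
  power(base=4, k=5)
    power(base=4, k=4)
      power(base=4, k=3)
        power(base=4, k=2)
          power(base=4, k=1)
            power(base=4, k=0)
            -> return 1
          -> return 4
        -> return 16
      -> return 64
    -> return 256
  -> return 1024
-> return 4096

Final answer: 4096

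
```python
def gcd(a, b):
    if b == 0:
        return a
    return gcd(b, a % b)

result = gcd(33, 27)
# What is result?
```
Call trace:
gcd(a=33, b=27)
  gcd(a=27, b=6)
    gcd(a=6, b=3)
      gcd(a=3, b=0)
      -> return 3
    -> return 3
  -> return 3
-> return 3

Final answer: 3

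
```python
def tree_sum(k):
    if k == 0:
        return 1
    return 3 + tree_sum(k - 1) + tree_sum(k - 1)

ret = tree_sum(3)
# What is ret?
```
Call trace (a repeated sub-call is expanded the first time; later identical calls just restate its return value):
tree_sum(k=3)
  tree_sum(k=2)
    tree_sum(k=1)
      tree_sum(k=0)
      -> return 1
      tree_sum(k=0)
      -> return 1
    -> return 5
    tree_sum(k=1) -> return 5  (same call as traced above)
  -> return 13
  tree_sum(k=2) -> return 13  (same call as traced above)
-> return 29

Final answer: 29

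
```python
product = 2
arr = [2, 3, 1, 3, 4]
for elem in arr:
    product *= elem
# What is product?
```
Trace:
  product=2
  product=4, elem=2
  product=12, elem=3
  product=12, elem=1
  product=36, elem=3
  product=144, elem=4

Final answer: 144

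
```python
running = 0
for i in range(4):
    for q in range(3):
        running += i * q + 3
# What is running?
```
Trace:
  running=0
  running=3, i=0, q=0
  running=6, i=0, q=1
  running=9, i=0, q=2
  running=12, i=1, q=0
  running=16, i=1, q=1
  running=21, i=1, q=2
  running=24, i=2, q=0
  running=29, i=2, q=1
  running=36, i=2, q=2
  running=39, i=3, q=0
  running=45, i=3, q=1
  running=54, i=3, q=2

Final answer: 54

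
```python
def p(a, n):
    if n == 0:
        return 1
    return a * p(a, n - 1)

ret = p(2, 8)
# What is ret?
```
Call trace:
p(a=2, n=8)
  p(a=2, n=7)
    p(a=2, n=6)
      p(a=2, n=5)
        p(a=2, n=4)
          p(a=2, n=3)
            p(a=2, n=2)
              p(a=2, n=1)
                p(a=2, n=0)
                -> return 1
              -> return 2
            -> return 4
          -> return 8
        -> return 16
      -> return 32
    -> return 64
  -> return 128
-> return 256

Final answer: 256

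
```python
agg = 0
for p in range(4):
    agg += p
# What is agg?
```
Trace:
  agg=0
  agg=0, p=0
  agg=1, p=1
  agg=3, p=2
  agg=6, p=3

Final answer: 6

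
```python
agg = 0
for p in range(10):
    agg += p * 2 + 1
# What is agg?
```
Trace:
  agg=0
  agg=1, p=0
  agg=4, p=1
  agg=9, p=2
  agg=16, p=3
  agg=25, p=4
  agg=36, p=5
  agg=49, p=6
  agg=64, p=7
  agg=81, p=8
  agg=100, p=9

Final answer: 100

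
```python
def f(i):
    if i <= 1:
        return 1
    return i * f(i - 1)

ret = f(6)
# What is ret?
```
Call trace:
f(i=6)
  f(i=5)
    f(i=4)
      f(i=3)
        f(i=2)
          f(i=1)
          -> return 1
        -> return 2
      -> return 6
    -> return 24
  -> return 120
-> return 720

Final answer: 720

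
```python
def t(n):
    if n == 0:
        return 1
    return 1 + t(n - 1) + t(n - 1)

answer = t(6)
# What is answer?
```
Call trace (a repeated sub-call is expanded the first time; later identical calls just restate its return value):
t(n=6)
  t(n=5)
    t(n=4)
      t(n=3)
        t(n=2)
          t(n=1)
            t(n=0)
            -> return 1
            t(n=0)
            -> return 1
          -> return 3
          t(n=1) -> return 3  (same call as traced above)
        -> return 7
        t(n=2) -> return 7  (same call as traced above)
      -> return 15
      t(n=3) -> return 15  (same call as traced above)
    -> return 31
    t(n=4) -> return 31  (same call as traced above)
  -> return 63
  t(n=5) -> return 63  (same call as traced above)
-> return 127

Final answer: 127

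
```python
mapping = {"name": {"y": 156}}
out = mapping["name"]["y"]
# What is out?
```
Trace:
  mapping={'name': {'y': 156}}
  mapping={'name': {'y': 156}}, out=156

Final answer: 156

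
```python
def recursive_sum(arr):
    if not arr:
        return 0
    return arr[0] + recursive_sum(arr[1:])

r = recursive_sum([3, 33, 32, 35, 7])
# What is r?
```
Call trace:
recursive_sum(arr=[3, 33, 32, 35, 7])
  recursive_sum(arr=[33, 32, 35, 7])
    recursive_sum(arr=[32, 35, 7])
      recursive_sum(arr=[35, 7])
        recursive_sum(arr=[7])
          recursive_sum(arr=[])
          -> return 0
        -> return 7
      -> return 42
    -> return 74
  -> return 107
-> return 110

Final answer: 110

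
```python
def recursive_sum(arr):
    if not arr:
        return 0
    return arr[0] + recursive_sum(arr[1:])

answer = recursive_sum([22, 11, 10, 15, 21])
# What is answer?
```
Call trace:
recursive_sum(arr=[22, 11, 10, 15, 21])
  recursive_sum(arr=[11, 10, 15, 21])
    recursive_sum(arr=[10, 15, 21])
      recursive_sum(arr=[15, 21])
        recursive_sum(arr=[21])
          recursive_sum(arr=[])
          -> return 0
        -> return 21
      -> return 36
    -> return 46
  -> return 57
-> return 79

Final answer: 79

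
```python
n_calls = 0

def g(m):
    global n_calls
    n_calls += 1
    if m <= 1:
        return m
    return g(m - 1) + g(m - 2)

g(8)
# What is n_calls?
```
Call trace (a repeated sub-call is expanded the first time; later identical calls just restate its return value):
g(m=8)
  g(m=7)
    g(m=6)
      g(m=5)
        g(m=4)
          g(m=3)
            g(m=2)
              g(m=1)
              -> return 1
              g(m=0)
              -> return 0
            -> return 1
            g(m=1)
            -> return 1
          -> return 2
          g(m=2) -> return 1  (same call as traced above)
        -> return 3
        g(m=3) -> return 2  (same call as traced above)
      -> return 5
      g(m=4) -> return 3  (same call as traced above)
    -> return 8
    g(m=5) -> return 5  (same call as traced above)
  -> return 13
  g(m=6) -> return 8  (same call as traced above)
-> return 21

n_calls is incremented once per call, so count the calls in each subtree. Let C(m) = number of calls made by g(m).
C(0) = C(1) = 1 (base case, no recursion); C(m) = 1 + C(m - 1) + C(m - 2) otherwise.
C(2) = 1 + C(1) + C(0) = 1 + 1 + 1 = 3
C(3) = 1 + C(2) + C(1) = 1 + 3 + 1 = 5
C(4) = 1 + C(3) + C(2) = 1 + 5 + 3 = 9
C(5) = 1 + C(4) + C(3) = 1 + 9 + 5 = 15
C(6) = 1 + C(5) + C(4) = 1 + 15 + 9 = 25
C(7) = 1 + C(6) + C(5) = 1 + 25 + 15 = 41
C(8) = 1 + C(7) + C(6) = 1 + 41 + 25 = 67
n_calls = C(8) = 67

Final answer: 67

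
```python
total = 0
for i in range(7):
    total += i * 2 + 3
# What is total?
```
Trace:
  total=0
  total=3, i=0
  total=8, i=1
  total=15, i=2
  total=24, i=3
  total=35, i=4
  total=48, i=5
  total=63, i=6

Final answer: 63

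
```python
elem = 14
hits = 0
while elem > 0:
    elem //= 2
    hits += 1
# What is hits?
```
Trace:
  elem=14
  elem=14, hits=0
  elem=7, hits=1
  elem=3, hits=2
  elem=1, hits=3
  elem=0, hits=4

Final answer: 4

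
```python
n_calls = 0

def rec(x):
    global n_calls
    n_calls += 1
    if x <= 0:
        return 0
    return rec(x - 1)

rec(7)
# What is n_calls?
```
Call trace:
rec(x=7)
  rec(x=6)
    rec(x=5)
      rec(x=4)
        rec(x=3)
          rec(x=2)
            rec(x=1)
              rec(x=0)
              -> return 0
            -> return 0
          -> return 0
        -> return 0
      -> return 0
    -> return 0
  -> return 0
-> return 0

n_calls is incremented once per call. rec is entered once for each x = 7, 6, 5, 4, 3, 2, 1, 0 (the x <= 0 call returns without recursing), i.e. 7 + 1 calls.
n_calls = 8

Final answer: 8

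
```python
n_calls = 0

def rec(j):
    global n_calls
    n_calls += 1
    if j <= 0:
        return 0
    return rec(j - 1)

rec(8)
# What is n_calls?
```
Call trace:
rec(j=8)
  rec(j=7)
    rec(j=6)
      rec(j=5)
        rec(j=4)
          rec(j=3)
            rec(j=2)
              rec(j=1)
                rec(j=0)
                -> return 0
              -> return 0
            -> return 0
          -> return 0
        -> return 0
      -> return 0
    -> return 0
  -> return 0
-> return 0

n_calls is incremented once per call. rec is entered once for each j = 8, 7, 6, 5, 4, 3, 2, 1, 0 (the j <= 0 call returns without recursing), i.e. 8 + 1 calls.
n_calls = 9

Final answer: 9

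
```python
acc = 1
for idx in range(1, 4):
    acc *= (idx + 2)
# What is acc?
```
Trace:
  acc=1
  acc=3, idx=1
  acc=12, idx=2
  acc=60, idx=3

Final answer: 60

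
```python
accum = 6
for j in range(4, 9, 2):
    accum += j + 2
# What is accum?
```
Trace:
  accum=6
  accum=12, j=4
  accum=20, j=6
  accum=30, j=8

Final answer: 30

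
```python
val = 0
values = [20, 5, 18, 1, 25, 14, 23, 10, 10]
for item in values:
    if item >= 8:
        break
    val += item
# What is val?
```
Trace:
  val=0
  val=0, item=20

Final answer: 0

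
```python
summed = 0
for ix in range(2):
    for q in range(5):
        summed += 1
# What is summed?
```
Trace:
  summed=0
  summed=1, ix=0, q=0
  summed=2, ix=0, q=1
  summed=3, ix=0, q=2
  summed=4, ix=0, q=3
  summed=5, ix=0, q=4
  summed=6, ix=1, q=0
  summed=7, ix=1, q=1
  summed=8, ix=1, q=2
  summed=9, ix=1, q=3
  summed=10, ix=1, q=4

Final answer: 10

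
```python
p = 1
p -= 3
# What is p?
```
Trace:
  p=1
  p=-2

Final answer: -2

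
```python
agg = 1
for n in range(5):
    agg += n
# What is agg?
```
Trace:
  agg=1
  agg=1, n=0
  agg=2, n=1
  agg=4, n=2
  agg=7, n=3
  agg=11, n=4

Final answer: 11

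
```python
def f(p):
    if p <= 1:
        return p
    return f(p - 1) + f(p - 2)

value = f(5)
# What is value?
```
Call trace (a repeated sub-call is expanded the first time; later identical calls just restate its return value):
f(p=5)
  f(p=4)
    f(p=3)
      f(p=2)
        f(p=1)
        -> return 1
        f(p=0)
        -> return 0
      -> return 1
      f(p=1)
      -> return 1
    -> return 2
    f(p=2) -> return 1  (same call as traced above)
  -> return 3
  f(p=3) -> return 2  (same call as traced above)
-> return 5

Final answer: 5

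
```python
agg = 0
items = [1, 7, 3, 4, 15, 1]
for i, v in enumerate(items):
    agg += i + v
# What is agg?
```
Trace:
  agg=0
  agg=1, i=0, v=1
  agg=9, i=1, v=7
  agg=14, i=2, v=3
  agg=21, i=3, v=4
  agg=40, i=4, v=15
  agg=46, i=5, v=1

Final answer: 46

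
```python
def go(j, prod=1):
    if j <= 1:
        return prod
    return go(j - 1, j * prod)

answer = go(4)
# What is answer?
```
Call trace:
go(j=4, prod=1)
  go(j=3, prod=4)
    go(j=2, prod=12)
      go(j=1, prod=24)
      -> return 24
    -> return 24
  -> return 24
-> return 24

Final answer: 24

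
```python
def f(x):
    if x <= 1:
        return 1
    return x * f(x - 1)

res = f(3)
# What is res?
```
Call trace:
f(x=3)
  f(x=2)
    f(x=1)
    -> return 1
  -> return 2
-> return 6

Final answer: 6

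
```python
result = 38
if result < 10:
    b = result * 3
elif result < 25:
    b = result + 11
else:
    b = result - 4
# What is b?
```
Trace:
  result=38
  result=38, b=34

Final answer: 34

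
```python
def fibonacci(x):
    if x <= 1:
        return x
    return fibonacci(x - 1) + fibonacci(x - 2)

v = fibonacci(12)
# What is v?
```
Call trace (a repeated sub-call is expanded the first time; later identical calls just restate its return value):
fibonacci(x=12)
  fibonacci(x=11)
    fibonacci(x=10)
      fibonacci(x=9)
        fibonacci(x=8)
          fibonacci(x=7)
            fibonacci(x=6)
              fibonacci(x=5)
                fibonacci(x=4)
                  fibonacci(x=3)
                    fibonacci(x=2)
                      fibonacci(x=1)
                      -> return 1
                      fibonacci(x=0)
                      -> return 0
                    -> return 1
                    fibonacci(x=1)
                    -> return 1
                  -> return 2
                  fibonacci(x=2) -> return 1  (same call as traced above)
                -> return 3
                fibonacci(x=3) -> return 2  (same call as traced above)
              -> return 5
              fibonacci(x=4) -> return 3  (same call as traced above)
            -> return 8
            fibonacci(x=5) -> return 5  (same call as traced above)
          -> return 13
          fibonacci(x=6) -> return 8  (same call as traced above)
        -> return 21
        fibonacci(x=7) -> return 13  (same call as traced above)
      -> return 34
      fibonacci(x=8) -> return 21  (same call as traced above)
    -> return 55
    fibonacci(x=9) -> return 34  (same call as traced above)
  -> return 89
  fibonacci(x=10) -> return 55  (same call as traced above)
-> return 144

Final answer: 144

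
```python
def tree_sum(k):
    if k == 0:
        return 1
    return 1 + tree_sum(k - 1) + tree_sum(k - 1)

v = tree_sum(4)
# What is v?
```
Call trace (a repeated sub-call is expanded the first time; later identical calls just restate its return value):
tree_sum(k=4)
  tree_sum(k=3)
    tree_sum(k=2)
      tree_sum(k=1)
        tree_sum(k=0)
        -> return 1
        tree_sum(k=0)
        -> return 1
      -> return 3
      tree_sum(k=1) -> return 3  (same call as traced above)
    -> return 7
    tree_sum(k=2) -> return 7  (same call as traced above)
  -> return 15
  tree_sum(k=3) -> return 15  (same call as traced above)
-> return 31

Final answer: 31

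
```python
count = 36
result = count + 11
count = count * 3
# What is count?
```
Trace:
  count=36
  count=36, result=47
  count=108, result=47

Final answer: 108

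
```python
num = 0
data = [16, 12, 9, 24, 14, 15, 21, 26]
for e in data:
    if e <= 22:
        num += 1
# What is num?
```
Trace:
  num=0
  num=1, e=16
  num=2, e=12
  num=3, e=9
  num=3, e=24
  num=4, e=14
  num=5, e=15
  num=6, e=21
  num=6, e=26

Final answer: 6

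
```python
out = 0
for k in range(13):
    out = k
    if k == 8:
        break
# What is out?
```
Trace:
  out=0
  out=0, k=0
  out=1, k=1
  out=2, k=2
  out=3, k=3
  out=4, k=4
  out=5, k=5
  out=6, k=6
  out=7, k=7
  out=8, k=8

Final answer: 8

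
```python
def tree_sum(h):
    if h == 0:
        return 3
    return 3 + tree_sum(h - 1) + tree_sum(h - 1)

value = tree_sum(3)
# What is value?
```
Call trace (a repeated sub-call is expanded the first time; later identical calls just restate its return value):
tree_sum(h=3)
  tree_sum(h=2)
    tree_sum(h=1)
      tree_sum(h=0)
      -> return 3
      tree_sum(h=0)
      -> return 3
    -> return 9
    tree_sum(h=1) -> return 9  (same call as traced above)
  -> return 21
  tree_sum(h=2) -> return 21  (same call as traced above)
-> return 45

Final answer: 45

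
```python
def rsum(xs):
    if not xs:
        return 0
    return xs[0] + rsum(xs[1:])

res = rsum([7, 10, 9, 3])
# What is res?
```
Call trace:
rsum(xs=[7, 10, 9, 3])
  rsum(xs=[10, 9, 3])
    rsum(xs=[9, 3])
      rsum(xs=[3])
        rsum(xs=[])
        -> return 0
      -> return 3
    -> return 12
  -> return 22
-> return 29

Final answer: 29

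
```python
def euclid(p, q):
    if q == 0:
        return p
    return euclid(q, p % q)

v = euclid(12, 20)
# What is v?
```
Call trace:
euclid(p=12, q=20)
  euclid(p=20, q=12)
    euclid(p=12, q=8)
      euclid(p=8, q=4)
        euclid(p=4, q=0)
        -> return 4
      -> return 4
    -> return 4
  -> return 4
-> return 4

Final answer: 4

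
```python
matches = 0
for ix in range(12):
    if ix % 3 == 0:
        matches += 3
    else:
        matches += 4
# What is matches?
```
Trace:
  matches=0
  matches=3, ix=0
  matches=7, ix=1
  matches=11, ix=2
  matches=14, ix=3
  matches=18, ix=4
  matches=22, ix=5
  matches=25, ix=6
  matches=29, ix=7
  matches=33, ix=8
  matches=36, ix=9
  matches=40, ix=10
  matches=44, ix=11

Final answer: 44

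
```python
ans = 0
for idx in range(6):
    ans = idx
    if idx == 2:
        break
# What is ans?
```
Trace:
  ans=0
  ans=0, idx=0
  ans=1, idx=1
  ans=2, idx=2

Final answer: 2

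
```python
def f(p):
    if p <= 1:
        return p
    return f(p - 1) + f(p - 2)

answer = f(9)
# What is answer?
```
Call trace (a repeated sub-call is expanded the first time; later identical calls just restate its return value):
f(p=9)
  f(p=8)
    f(p=7)
      f(p=6)
        f(p=5)
          f(p=4)
            f(p=3)
              f(p=2)
                f(p=1)
                -> return 1
                f(p=0)
                -> return 0
              -> return 1
              f(p=1)
              -> return 1
            -> return 2
            f(p=2) -> return 1  (same call as traced above)
          -> return 3
          f(p=3) -> return 2  (same call as traced above)
        -> return 5
        f(p=4) -> return 3  (same call as traced above)
      -> return 8
      f(p=5) -> return 5  (same call as traced above)
    -> return 13
    f(p=6) -> return 8  (same call as traced above)
  -> return 21
  f(p=7) -> return 13  (same call as traced above)
-> return 34

Final answer: 34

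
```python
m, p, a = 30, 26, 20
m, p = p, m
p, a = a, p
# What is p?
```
Trace:
  m=30, p=26, a=20
  m=26, p=30, a=20
  m=26, p=20, a=30

Final answer: 20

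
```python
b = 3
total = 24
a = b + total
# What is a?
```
Trace:
  b=3
  b=3, total=24
  b=3, total=24, a=27

Final answer: 27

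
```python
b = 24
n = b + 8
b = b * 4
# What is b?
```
Trace:
  b=24
  b=24, n=32
  b=96, n=32

Final answer: 96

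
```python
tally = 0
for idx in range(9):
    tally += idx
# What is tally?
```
Trace:
  tally=0
  tally=0, idx=0
  tally=1, idx=1
  tally=3, idx=2
  tally=6, idx=3
  tally=10, idx=4
  tally=15, idx=5
  tally=21, idx=6
  tally=28, idx=7
  tally=36, idx=8

Final answer: 36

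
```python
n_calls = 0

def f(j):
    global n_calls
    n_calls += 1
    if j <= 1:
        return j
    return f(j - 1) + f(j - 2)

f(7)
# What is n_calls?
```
Call trace (a repeated sub-call is expanded the first time; later identical calls just restate its return value):
f(j=7)
  f(j=6)
    f(j=5)
      f(j=4)
        f(j=3)
          f(j=2)
            f(j=1)
            -> return 1
            f(j=0)
            -> return 0
          -> return 1
          f(j=1)
          -> return 1
        -> return 2
        f(j=2) -> return 1  (same call as traced above)
      -> return 3
      f(j=3) -> return 2  (same call as traced above)
    -> return 5
    f(j=4) -> return 3  (same call as traced above)
  -> return 8
  f(j=5) -> return 5  (same call as traced above)
-> return 13

n_calls is incremented once per call, so count the calls in each subtree. Let C(j) = number of calls made by f(j).
C(0) = C(1) = 1 (base case, no recursion); C(j) = 1 + C(j - 1) + C(j - 2) otherwise.
C(2) = 1 + C(1) + C(0) = 1 + 1 + 1 = 3
C(3) = 1 + C(2) + C(1) = 1 + 3 + 1 = 5
C(4) = 1 + C(3) + C(2) = 1 + 5 + 3 = 9
C(5) = 1 + C(4) + C(3) = 1 + 9 + 5 = 15
C(6) = 1 + C(5) + C(4) = 1 + 15 + 9 = 25
C(7) = 1 + C(6) + C(5) = 1 + 25 + 15 = 41
n_calls = C(7) = 41

Final answer: 41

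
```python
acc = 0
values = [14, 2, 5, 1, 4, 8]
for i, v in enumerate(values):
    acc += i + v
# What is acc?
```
Trace:
  acc=0
  acc=14, i=0, v=14
  acc=17, i=1, v=2
  acc=24, i=2, v=5
  acc=28, i=3, v=1
  acc=36, i=4, v=4
  acc=49, i=5, v=8

Final answer: 49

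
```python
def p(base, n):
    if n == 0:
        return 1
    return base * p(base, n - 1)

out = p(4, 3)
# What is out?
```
Call trace:
p(base=4, n=3)
  p(base=4, n=2)
    p(base=4, n=1)
      p(base=4, n=0)
      -> return 1
    -> return 4
  -> return 16
-> return 64

Final answer: 64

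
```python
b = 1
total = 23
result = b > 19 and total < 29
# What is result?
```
Trace:
  b=1
  b=1, total=23
  b=1, total=23, result=False

Final answer: False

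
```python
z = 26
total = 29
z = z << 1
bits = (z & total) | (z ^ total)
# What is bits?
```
Trace:
  z=26
  z=26, total=29
  z=52, total=29
  z=52, total=29, bits=61

Final answer: 61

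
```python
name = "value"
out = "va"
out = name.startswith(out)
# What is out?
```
Trace:
  name='value'
  name='value', out='va'
  name='value', out=True

Final answer: True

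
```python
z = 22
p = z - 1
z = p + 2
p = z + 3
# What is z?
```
Trace:
  z=22
  z=22, p=21
  z=23, p=21
  z=23, p=26

Final answer: 23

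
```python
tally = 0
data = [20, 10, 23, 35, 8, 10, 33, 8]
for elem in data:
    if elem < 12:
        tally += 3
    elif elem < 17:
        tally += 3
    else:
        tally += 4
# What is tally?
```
Trace:
  tally=0
  tally=4, elem=20
  tally=7, elem=10
  tally=11, elem=23
  tally=15, elem=35
  tally=18, elem=8
  tally=21, elem=10
  tally=25, elem=33
  tally=28, elem=8

Final answer: 28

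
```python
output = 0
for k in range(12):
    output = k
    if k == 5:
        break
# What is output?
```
Trace:
  output=0
  output=0, k=0
  output=1, k=1
  output=2, k=2
  output=3, k=3
  output=4, k=4
  output=5, k=5

Final answer: 5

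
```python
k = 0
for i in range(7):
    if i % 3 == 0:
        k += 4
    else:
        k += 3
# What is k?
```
Trace:
  k=0
  k=4, i=0
  k=7, i=1
  k=10, i=2
  k=14, i=3
  k=17, i=4
  k=20, i=5
  k=24, i=6

Final answer: 24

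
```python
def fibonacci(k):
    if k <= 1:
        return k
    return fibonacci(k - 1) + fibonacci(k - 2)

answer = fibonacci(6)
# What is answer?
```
Call trace (a repeated sub-call is expanded the first time; later identical calls just restate its return value):
fibonacci(k=6)
  fibonacci(k=5)
    fibonacci(k=4)
      fibonacci(k=3)
        fibonacci(k=2)
          fibonacci(k=1)
          -> return 1
          fibonacci(k=0)
          -> return 0
        -> return 1
        fibonacci(k=1)
        -> return 1
      -> return 2
      fibonacci(k=2) -> return 1  (same call as traced above)
    -> return 3
    fibonacci(k=3) -> return 2  (same call as traced above)
  -> return 5
  fibonacci(k=4) -> return 3  (same call as traced above)
-> return 8

Final answer: 8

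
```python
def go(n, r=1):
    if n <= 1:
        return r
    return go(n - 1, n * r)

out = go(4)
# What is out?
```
Call trace:
go(n=4, r=1)
  go(n=3, r=4)
    go(n=2, r=12)
      go(n=1, r=24)
      -> return 24
    -> return 24
  -> return 24
-> return 24

Final answer: 24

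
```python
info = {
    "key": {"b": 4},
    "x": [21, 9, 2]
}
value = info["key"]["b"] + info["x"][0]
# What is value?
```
Trace:
  info={'key': {'b': 4}, 'x': [21, 9, 2]}
  info={'key': {'b': 4}, 'x': [21, 9, 2]}, value=25

Final answer: 25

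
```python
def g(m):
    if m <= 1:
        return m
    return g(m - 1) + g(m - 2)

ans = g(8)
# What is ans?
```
Call trace (a repeated sub-call is expanded the first time; later identical calls just restate its return value):
g(m=8)
  g(m=7)
    g(m=6)
      g(m=5)
        g(m=4)
          g(m=3)
            g(m=2)
              g(m=1)
              -> return 1
              g(m=0)
              -> return 0
            -> return 1
            g(m=1)
            -> return 1
          -> return 2
          g(m=2) -> return 1  (same call as traced above)
        -> return 3
        g(m=3) -> return 2  (same call as traced above)
      -> return 5
      g(m=4) -> return 3  (same call as traced above)
    -> return 8
    g(m=5) -> return 5  (same call as traced above)
  -> return 13
  g(m=6) -> return 8  (same call as traced above)
-> return 21

Final answer: 21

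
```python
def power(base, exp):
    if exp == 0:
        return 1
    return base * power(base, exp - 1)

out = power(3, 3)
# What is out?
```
Call trace:
power(base=3, exp=3)
  power(base=3, exp=2)
    power(base=3, exp=1)
      power(base=3, exp=0)
      -> return 1
    -> return 3
  -> return 9
-> return 27

Final answer: 27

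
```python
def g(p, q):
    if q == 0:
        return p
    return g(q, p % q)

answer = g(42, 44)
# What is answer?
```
Call trace:
g(p=42, q=44)
  g(p=44, q=42)
    g(p=42, q=2)
      g(p=2, q=0)
      -> return 2
    -> return 2
  -> return 2
-> return 2

Final answer: 2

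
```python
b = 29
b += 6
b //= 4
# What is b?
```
Trace:
  b=29
  b=35
  b=8

Final answer: 8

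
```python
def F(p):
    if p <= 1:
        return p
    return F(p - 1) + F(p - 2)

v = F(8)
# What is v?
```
Call trace (a repeated sub-call is expanded the first time; later identical calls just restate its return value):
F(p=8)
  F(p=7)
    F(p=6)
      F(p=5)
        F(p=4)
          F(p=3)
            F(p=2)
              F(p=1)
              -> return 1
              F(p=0)
              -> return 0
            -> return 1
            F(p=1)
            -> return 1
          -> return 2
          F(p=2) -> return 1  (same call as traced above)
        -> return 3
        F(p=3) -> return 2  (same call as traced above)
      -> return 5
      F(p=4) -> return 3  (same call as traced above)
    -> return 8
    F(p=5) -> return 5  (same call as traced above)
  -> return 13
  F(p=6) -> return 8  (same call as traced above)
-> return 21

Final answer: 21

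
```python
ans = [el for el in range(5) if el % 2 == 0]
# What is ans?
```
Trace:
  el=0
  el=1
  el=2
  el=3
  el=4
  ans=[0, 2, 4]

Final answer: [0, 2, 4]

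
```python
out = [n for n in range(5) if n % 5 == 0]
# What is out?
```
Trace:
  n=0
  n=1
  n=2
  n=3
  n=4
  out=[0]

Final answer: [0]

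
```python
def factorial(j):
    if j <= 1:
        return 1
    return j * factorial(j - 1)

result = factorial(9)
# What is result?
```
Call trace:
factorial(j=9)
  factorial(j=8)
    factorial(j=7)
      factorial(j=6)
        factorial(j=5)
          factorial(j=4)
            factorial(j=3)
              factorial(j=2)
                factorial(j=1)
                -> return 1
              -> return 2
            -> return 6
          -> return 24
        -> return 120
      -> return 720
    -> return 5040
  -> return 40320
-> return 362880

Final answer: 362880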